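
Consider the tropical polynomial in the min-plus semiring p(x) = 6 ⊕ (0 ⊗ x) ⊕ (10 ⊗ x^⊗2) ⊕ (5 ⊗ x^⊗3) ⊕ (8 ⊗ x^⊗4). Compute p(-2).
p(-2) = -2

A tropical monomial a ⊗ x^⊗i evaluates to a + i · x. Evaluating each term at x = -2:
  Term 0 contributes 6 + 0 · -2 = 6
  Term 1 contributes 0 + 1 · -2 = -2
  Term 2 contributes 10 + 2 · -2 = 6
  Term 3 contributes 5 + 3 · -2 = -1
  Term 4 contributes 8 + 4 · -2 = 0
p(-2) = ⊕ of these = min[6, -2, 6, -1, 0] = -2.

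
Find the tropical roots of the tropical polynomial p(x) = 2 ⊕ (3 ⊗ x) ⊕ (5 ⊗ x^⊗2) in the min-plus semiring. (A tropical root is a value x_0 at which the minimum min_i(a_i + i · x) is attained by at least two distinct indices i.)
Roots: {-2, -1}

Each tropical root is a break point of the lower envelope of the lines y = a_i + i · x (there are 3 lines, with slopes 0, 1, ..., 2). Only the lines that attain the minimum somewhere contribute to roots; other lines are dominated. Here the surviving (envelope) indices are i = 2, i = 1, i = 0.
Intersections between consecutive envelope lines give the roots: for adjacent envelope indices i < j the intersection is x = (a_i − a_j) / (j − i). Reading off the sorted break points: {-2, -1}.
Verification: at each break x_0, at least two indices attain the minimum of min_i(a_i + i · x_0).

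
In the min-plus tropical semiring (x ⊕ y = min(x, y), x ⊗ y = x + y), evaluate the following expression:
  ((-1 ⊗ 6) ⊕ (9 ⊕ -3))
((-1 ⊗ 6) ⊕ (9 ⊕ -3)) = -3

Expand innermost to outermost. Recall ⊕ takes the minimum of its arguments and ⊗ takes their sum. Working out the expression ((-1 ⊗ 6) ⊕ (9 ⊕ -3)) gives -3.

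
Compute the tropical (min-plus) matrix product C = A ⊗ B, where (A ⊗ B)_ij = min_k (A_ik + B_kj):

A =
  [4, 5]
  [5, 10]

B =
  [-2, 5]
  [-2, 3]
A ⊗ B =
  [2, 8]
  [3, 10]

Apply the min-plus product entry-by-entry:
  C[0][0] = min over k of (A[0][0] + B[0][0] = 4 + -2 = 2, A[0][1] + B[1][0] = 5 + -2 = 3) = 2 (attained at k = 0)
  C[0][1] = min over k of (A[0][0] + B[0][1] = 4 + 5 = 9, A[0][1] + B[1][1] = 5 + 3 = 8) = 8 (attained at k = 1)
  C[1][0] = min over k of (A[1][0] + B[0][0] = 5 + -2 = 3, A[1][1] + B[1][0] = 10 + -2 = 8) = 3 (attained at k = 0)
  C[1][1] = min over k of (A[1][0] + B[0][1] = 5 + 5 = 10, A[1][1] + B[1][1] = 10 + 3 = 13) = 10 (attained at k = 0)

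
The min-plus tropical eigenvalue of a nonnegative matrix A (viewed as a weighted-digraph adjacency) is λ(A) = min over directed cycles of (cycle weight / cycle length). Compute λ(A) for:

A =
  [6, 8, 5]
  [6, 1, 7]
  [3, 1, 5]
λ(A) = 1

Enumerate directed cycles and compute their means (weight / length). Sample:
  cycle 0 → 0: weight = 6, length = 1, mean = 6/1 ≈ 6.000
  cycle 1 → 1: weight = 1, length = 1, mean = 1/1 ≈ 1.000
  cycle 2 → 2: weight = 5, length = 1, mean = 5/1 ≈ 5.000
  cycle 0 → 1 → 0: weight = 14, length = 2, mean = 14/2 ≈ 7.000
  cycle 0 → 2 → 0: weight = 8, length = 2, mean = 8/2 ≈ 4.000
  cycle 1 → 0 → 1: weight = 14, length = 2, mean = 14/2 ≈ 7.000
Minimum mean = 1.000, attained e.g. along the cycle 1 → 1 with weight 1 and length 1. So λ(A) = 1/1 = 1.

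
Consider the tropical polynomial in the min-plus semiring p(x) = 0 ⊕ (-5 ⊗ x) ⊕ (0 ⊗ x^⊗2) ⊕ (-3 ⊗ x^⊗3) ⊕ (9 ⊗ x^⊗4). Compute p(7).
p(7) = 0

A tropical monomial a ⊗ x^⊗i evaluates to a + i · x. Evaluating each term at x = 7:
  Term 0 contributes 0 + 0 · 7 = 0
  Term 1 contributes -5 + 1 · 7 = 2
  Term 2 contributes 0 + 2 · 7 = 14
  Term 3 contributes -3 + 3 · 7 = 18
  Term 4 contributes 9 + 4 · 7 = 37
p(7) = ⊕ of these = min[0, 2, 14, 18, 37] = 0.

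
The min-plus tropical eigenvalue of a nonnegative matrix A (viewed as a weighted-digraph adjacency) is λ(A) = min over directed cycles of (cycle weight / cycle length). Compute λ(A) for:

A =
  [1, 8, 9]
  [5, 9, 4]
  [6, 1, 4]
λ(A) = 1

Enumerate directed cycles and compute their means (weight / length). Sample:
  cycle 0 → 0: weight = 1, length = 1, mean = 1/1 ≈ 1.000
  cycle 1 → 1: weight = 9, length = 1, mean = 9/1 ≈ 9.000
  cycle 2 → 2: weight = 4, length = 1, mean = 4/1 ≈ 4.000
  cycle 0 → 1 → 0: weight = 13, length = 2, mean = 13/2 ≈ 6.500
  cycle 0 → 2 → 0: weight = 15, length = 2, mean = 15/2 ≈ 7.500
  cycle 1 → 0 → 1: weight = 13, length = 2, mean = 13/2 ≈ 6.500
Minimum mean = 1.000, attained e.g. along the cycle 0 → 0 with weight 1 and length 1. So λ(A) = 1/1 = 1.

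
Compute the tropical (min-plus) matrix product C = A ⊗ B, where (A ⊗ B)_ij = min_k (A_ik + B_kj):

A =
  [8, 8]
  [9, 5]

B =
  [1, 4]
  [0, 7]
A ⊗ B =
  [8, 12]
  [5, 12]

Apply the min-plus product entry-by-entry:
  C[0][0] = min over k of (A[0][0] + B[0][0] = 8 + 1 = 9, A[0][1] + B[1][0] = 8 + 0 = 8) = 8 (attained at k = 1)
  C[0][1] = min over k of (A[0][0] + B[0][1] = 8 + 4 = 12, A[0][1] + B[1][1] = 8 + 7 = 15) = 12 (attained at k = 0)
  C[1][0] = min over k of (A[1][0] + B[0][0] = 9 + 1 = 10, A[1][1] + B[1][0] = 5 + 0 = 5) = 5 (attained at k = 1)
  C[1][1] = min over k of (A[1][0] + B[0][1] = 9 + 4 = 13, A[1][1] + B[1][1] = 5 + 7 = 12) = 12 (attained at k = 1)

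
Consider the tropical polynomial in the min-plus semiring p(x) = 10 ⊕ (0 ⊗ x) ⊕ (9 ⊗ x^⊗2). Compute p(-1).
p(-1) = -1

A tropical monomial a ⊗ x^⊗i evaluates to a + i · x. Evaluating each term at x = -1:
  Term 0 contributes 10 + 0 · -1 = 10
  Term 1 contributes 0 + 1 · -1 = -1
  Term 2 contributes 9 + 2 · -1 = 7
p(-1) = ⊕ of these = min[10, -1, 7] = -1.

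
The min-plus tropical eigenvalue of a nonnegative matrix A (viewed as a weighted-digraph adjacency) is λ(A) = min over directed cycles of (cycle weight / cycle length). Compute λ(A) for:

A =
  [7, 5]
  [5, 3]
λ(A) = 3

Enumerate directed cycles and compute their means (weight / length). Sample:
  cycle 0 → 0: weight = 7, length = 1, mean = 7/1 ≈ 7.000
  cycle 1 → 1: weight = 3, length = 1, mean = 3/1 ≈ 3.000
  cycle 0 → 1 → 0: weight = 10, length = 2, mean = 10/2 ≈ 5.000
  cycle 1 → 0 → 1: weight = 10, length = 2, mean = 10/2 ≈ 5.000
Minimum mean = 3.000, attained e.g. along the cycle 1 → 1 with weight 3 and length 1. So λ(A) = 3/1 = 3.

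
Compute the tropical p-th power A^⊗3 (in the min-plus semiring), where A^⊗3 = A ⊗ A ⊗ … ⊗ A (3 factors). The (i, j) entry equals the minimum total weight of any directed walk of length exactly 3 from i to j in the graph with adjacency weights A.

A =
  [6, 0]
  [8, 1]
A^⊗3 =
  [9, 2]
  [10, 3]

Each entry (A^⊗3)_ij equals the minimum over all length-3 walks i = v_0 → v_1 → … → v_3 = j of Σ_t A[v_t][v_{t+1}]. For example, for (i, j) = (0, 1) we minimise over 4 possible intermediate vertex sequences; the minimum is 2, attained along the walk 0 → 1 → 1 → 1.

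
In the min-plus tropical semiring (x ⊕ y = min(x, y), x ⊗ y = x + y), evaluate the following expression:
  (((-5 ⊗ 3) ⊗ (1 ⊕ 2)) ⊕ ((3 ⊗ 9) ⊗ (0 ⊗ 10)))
(((-5 ⊗ 3) ⊗ (1 ⊕ 2)) ⊕ ((3 ⊗ 9) ⊗ (0 ⊗ 10))) = -1

Expand innermost to outermost. Recall ⊕ takes the minimum of its arguments and ⊗ takes their sum. Working out the expression (((-5 ⊗ 3) ⊗ (1 ⊕ 2)) ⊕ ((3 ⊗ 9) ⊗ (0 ⊗ 10))) gives -1.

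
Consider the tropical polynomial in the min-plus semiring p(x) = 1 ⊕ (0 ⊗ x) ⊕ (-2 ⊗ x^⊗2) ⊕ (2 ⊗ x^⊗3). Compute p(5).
p(5) = 1

A tropical monomial a ⊗ x^⊗i evaluates to a + i · x. Evaluating each term at x = 5:
  Term 0 contributes 1 + 0 · 5 = 1
  Term 1 contributes 0 + 1 · 5 = 5
  Term 2 contributes -2 + 2 · 5 = 8
  Term 3 contributes 2 + 3 · 5 = 17
p(5) = ⊕ of these = min[1, 5, 8, 17] = 1.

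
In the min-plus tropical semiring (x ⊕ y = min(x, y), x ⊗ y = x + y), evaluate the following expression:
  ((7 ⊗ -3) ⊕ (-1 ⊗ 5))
((7 ⊗ -3) ⊕ (-1 ⊗ 5)) = 4

Expand innermost to outermost. Recall ⊕ takes the minimum of its arguments and ⊗ takes their sum. Working out the expression ((7 ⊗ -3) ⊕ (-1 ⊗ 5)) gives 4.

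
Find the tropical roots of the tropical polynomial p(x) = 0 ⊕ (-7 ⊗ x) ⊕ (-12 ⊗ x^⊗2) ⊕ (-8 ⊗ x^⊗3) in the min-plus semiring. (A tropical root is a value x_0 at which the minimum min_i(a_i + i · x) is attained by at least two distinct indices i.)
Roots: {-4, 5, 7}

Each tropical root is a break point of the lower envelope of the lines y = a_i + i · x (there are 4 lines, with slopes 0, 1, ..., 3). Only the lines that attain the minimum somewhere contribute to roots; other lines are dominated. Here the surviving (envelope) indices are i = 3, i = 2, i = 1, i = 0.
Intersections between consecutive envelope lines give the roots: for adjacent envelope indices i < j the intersection is x = (a_i − a_j) / (j − i). Reading off the sorted break points: {-4, 5, 7}.
Verification: at each break x_0, at least two indices attain the minimum of min_i(a_i + i · x_0).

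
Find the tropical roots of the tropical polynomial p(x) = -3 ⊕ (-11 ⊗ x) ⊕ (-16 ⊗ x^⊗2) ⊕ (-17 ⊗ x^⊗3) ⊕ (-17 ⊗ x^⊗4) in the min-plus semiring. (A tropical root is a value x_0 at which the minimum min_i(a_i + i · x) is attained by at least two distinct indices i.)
Roots: {0, 1, 5, 8}

Each tropical root is a break point of the lower envelope of the lines y = a_i + i · x (there are 5 lines, with slopes 0, 1, ..., 4). Only the lines that attain the minimum somewhere contribute to roots; other lines are dominated. Here the surviving (envelope) indices are i = 4, i = 3, i = 2, i = 1, i = 0.
Intersections between consecutive envelope lines give the roots: for adjacent envelope indices i < j the intersection is x = (a_i − a_j) / (j − i). Reading off the sorted break points: {0, 1, 5, 8}.
Verification: at each break x_0, at least two indices attain the minimum of min_i(a_i + i · x_0).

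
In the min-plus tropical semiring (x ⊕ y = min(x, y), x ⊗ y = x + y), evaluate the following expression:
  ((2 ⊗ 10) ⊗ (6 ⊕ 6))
((2 ⊗ 10) ⊗ (6 ⊕ 6)) = 18

Expand innermost to outermost. Recall ⊕ takes the minimum of its arguments and ⊗ takes their sum. Working out the expression ((2 ⊗ 10) ⊗ (6 ⊕ 6)) gives 18.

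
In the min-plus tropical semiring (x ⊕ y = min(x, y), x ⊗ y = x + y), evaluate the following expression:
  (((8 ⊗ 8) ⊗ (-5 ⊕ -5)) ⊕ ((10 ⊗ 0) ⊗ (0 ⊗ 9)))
(((8 ⊗ 8) ⊗ (-5 ⊕ -5)) ⊕ ((10 ⊗ 0) ⊗ (0 ⊗ 9))) = 11

Expand innermost to outermost. Recall ⊕ takes the minimum of its arguments and ⊗ takes their sum. Working out the expression (((8 ⊗ 8) ⊗ (-5 ⊕ -5)) ⊕ ((10 ⊗ 0) ⊗ (0 ⊗ 9))) gives 11.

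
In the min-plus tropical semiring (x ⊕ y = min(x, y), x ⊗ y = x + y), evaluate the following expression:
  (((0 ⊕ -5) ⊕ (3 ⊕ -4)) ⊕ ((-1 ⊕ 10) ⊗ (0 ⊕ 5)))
(((0 ⊕ -5) ⊕ (3 ⊕ -4)) ⊕ ((-1 ⊕ 10) ⊗ (0 ⊕ 5))) = -5

Expand innermost to outermost. Recall ⊕ takes the minimum of its arguments and ⊗ takes their sum. Working out the expression (((0 ⊕ -5) ⊕ (3 ⊕ -4)) ⊕ ((-1 ⊕ 10) ⊗ (0 ⊕ 5))) gives -5.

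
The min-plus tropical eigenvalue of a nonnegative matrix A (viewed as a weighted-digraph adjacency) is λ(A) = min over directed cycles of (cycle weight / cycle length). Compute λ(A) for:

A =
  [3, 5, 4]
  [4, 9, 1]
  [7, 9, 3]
λ(A) = 3

Enumerate directed cycles and compute their means (weight / length). Sample:
  cycle 0 → 0: weight = 3, length = 1, mean = 3/1 ≈ 3.000
  cycle 1 → 1: weight = 9, length = 1, mean = 9/1 ≈ 9.000
  cycle 2 → 2: weight = 3, length = 1, mean = 3/1 ≈ 3.000
  cycle 0 → 1 → 0: weight = 9, length = 2, mean = 9/2 ≈ 4.500
  cycle 0 → 2 → 0: weight = 11, length = 2, mean = 11/2 ≈ 5.500
  cycle 1 → 0 → 1: weight = 9, length = 2, mean = 9/2 ≈ 4.500
Minimum mean = 3.000, attained e.g. along the cycle 0 → 0 with weight 3 and length 1. So λ(A) = 3/1 = 3.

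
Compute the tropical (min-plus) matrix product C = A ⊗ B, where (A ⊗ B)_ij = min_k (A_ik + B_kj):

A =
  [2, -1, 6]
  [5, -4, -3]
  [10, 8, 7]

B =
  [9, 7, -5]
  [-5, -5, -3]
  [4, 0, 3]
A ⊗ B =
  [-6, -6, -4]
  [-9, -9, -7]
  [3, 3, 5]

Apply the min-plus product entry-by-entry:
  C[0][0] = min over k of (A[0][0] + B[0][0] = 2 + 9 = 11, A[0][1] + B[1][0] = -1 + -5 = -6, A[0][2] + B[2][0] = 6 + 4 = 10) = -6 (attained at k = 1)
  C[0][1] = min over k of (A[0][0] + B[0][1] = 2 + 7 = 9, A[0][1] + B[1][1] = -1 + -5 = -6, A[0][2] + B[2][1] = 6 + 0 = 6) = -6 (attained at k = 1)
  C[0][2] = min over k of (A[0][0] + B[0][2] = 2 + -5 = -3, A[0][1] + B[1][2] = -1 + -3 = -4, A[0][2] + B[2][2] = 6 + 3 = 9) = -4 (attained at k = 1)
  C[1][0] = min over k of (A[1][0] + B[0][0] = 5 + 9 = 14, A[1][1] + B[1][0] = -4 + -5 = -9, A[1][2] + B[2][0] = -3 + 4 = 1) = -9 (attained at k = 1)
  C[1][1] = min over k of (A[1][0] + B[0][1] = 5 + 7 = 12, A[1][1] + B[1][1] = -4 + -5 = -9, A[1][2] + B[2][1] = -3 + 0 = -3) = -9 (attained at k = 1)
  C[1][2] = min over k of (A[1][0] + B[0][2] = 5 + -5 = 0, A[1][1] + B[1][2] = -4 + -3 = -7, A[1][2] + B[2][2] = -3 + 3 = 0) = -7 (attained at k = 1)
  C[2][0] = min over k of (A[2][0] + B[0][0] = 10 + 9 = 19, A[2][1] + B[1][0] = 8 + -5 = 3, A[2][2] + B[2][0] = 7 + 4 = 11) = 3 (attained at k = 1)
  C[2][1] = min over k of (A[2][0] + B[0][1] = 10 + 7 = 17, A[2][1] + B[1][1] = 8 + -5 = 3, A[2][2] + B[2][1] = 7 + 0 = 7) = 3 (attained at k = 1)
  C[2][2] = min over k of (A[2][0] + B[0][2] = 10 + -5 = 5, A[2][1] + B[1][2] = 8 + -3 = 5, A[2][2] + B[2][2] = 7 + 3 = 10) = 5 (attained at k = 0)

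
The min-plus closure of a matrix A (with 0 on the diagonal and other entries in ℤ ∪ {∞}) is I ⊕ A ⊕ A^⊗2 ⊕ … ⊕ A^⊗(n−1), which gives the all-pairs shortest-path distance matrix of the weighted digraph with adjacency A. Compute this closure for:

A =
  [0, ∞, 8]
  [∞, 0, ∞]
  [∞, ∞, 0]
Closure =
  [0, ∞, 8]
  [∞, 0, ∞]
  [∞, ∞, 0]

This is the Floyd-Warshall all-pairs shortest-path computation. For each intermediate vertex k = 0, 1, …, 2, update dist[i][j] ← min(dist[i][j], dist[i][k] + dist[k][j]). The final matrix gives, for each (i, j), the minimum total weight of any directed path from i to j (possibly empty when i = j).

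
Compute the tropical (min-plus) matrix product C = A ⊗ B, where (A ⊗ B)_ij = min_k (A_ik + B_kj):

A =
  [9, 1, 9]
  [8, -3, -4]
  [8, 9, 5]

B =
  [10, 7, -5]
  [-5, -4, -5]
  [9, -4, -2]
A ⊗ B =
  [-4, -3, -4]
  [-8, -8, -8]
  [4, 1, 3]

Apply the min-plus product entry-by-entry:
  C[0][0] = min over k of (A[0][0] + B[0][0] = 9 + 10 = 19, A[0][1] + B[1][0] = 1 + -5 = -4, A[0][2] + B[2][0] = 9 + 9 = 18) = -4 (attained at k = 1)
  C[0][1] = min over k of (A[0][0] + B[0][1] = 9 + 7 = 16, A[0][1] + B[1][1] = 1 + -4 = -3, A[0][2] + B[2][1] = 9 + -4 = 5) = -3 (attained at k = 1)
  C[0][2] = min over k of (A[0][0] + B[0][2] = 9 + -5 = 4, A[0][1] + B[1][2] = 1 + -5 = -4, A[0][2] + B[2][2] = 9 + -2 = 7) = -4 (attained at k = 1)
  C[1][0] = min over k of (A[1][0] + B[0][0] = 8 + 10 = 18, A[1][1] + B[1][0] = -3 + -5 = -8, A[1][2] + B[2][0] = -4 + 9 = 5) = -8 (attained at k = 1)
  C[1][1] = min over k of (A[1][0] + B[0][1] = 8 + 7 = 15, A[1][1] + B[1][1] = -3 + -4 = -7, A[1][2] + B[2][1] = -4 + -4 = -8) = -8 (attained at k = 2)
  C[1][2] = min over k of (A[1][0] + B[0][2] = 8 + -5 = 3, A[1][1] + B[1][2] = -3 + -5 = -8, A[1][2] + B[2][2] = -4 + -2 = -6) = -8 (attained at k = 1)
  C[2][0] = min over k of (A[2][0] + B[0][0] = 8 + 10 = 18, A[2][1] + B[1][0] = 9 + -5 = 4, A[2][2] + B[2][0] = 5 + 9 = 14) = 4 (attained at k = 1)
  C[2][1] = min over k of (A[2][0] + B[0][1] = 8 + 7 = 15, A[2][1] + B[1][1] = 9 + -4 = 5, A[2][2] + B[2][1] = 5 + -4 = 1) = 1 (attained at k = 2)
  C[2][2] = min over k of (A[2][0] + B[0][2] = 8 + -5 = 3, A[2][1] + B[1][2] = 9 + -5 = 4, A[2][2] + B[2][2] = 5 + -2 = 3) = 3 (attained at k = 0)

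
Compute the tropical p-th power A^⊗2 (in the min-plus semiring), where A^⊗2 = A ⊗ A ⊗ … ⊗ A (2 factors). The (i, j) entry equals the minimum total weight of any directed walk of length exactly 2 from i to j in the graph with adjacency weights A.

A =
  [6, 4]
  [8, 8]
A^⊗2 =
  [12, 10]
  [14, 12]

Each entry (A^⊗2)_ij equals the minimum over all length-2 walks i = v_0 → v_1 → … → v_2 = j of Σ_t A[v_t][v_{t+1}]. For example, for (i, j) = (0, 1) we minimise over 2 possible intermediate vertex sequences; the minimum is 10, attained along the walk 0 → 0 → 1.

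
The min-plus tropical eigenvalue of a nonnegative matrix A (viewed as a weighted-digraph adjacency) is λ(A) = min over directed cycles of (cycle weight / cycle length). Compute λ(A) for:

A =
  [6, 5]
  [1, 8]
λ(A) = 3

Enumerate directed cycles and compute their means (weight / length). Sample:
  cycle 0 → 0: weight = 6, length = 1, mean = 6/1 ≈ 6.000
  cycle 1 → 1: weight = 8, length = 1, mean = 8/1 ≈ 8.000
  cycle 0 → 1 → 0: weight = 6, length = 2, mean = 6/2 ≈ 3.000
  cycle 1 → 0 → 1: weight = 6, length = 2, mean = 6/2 ≈ 3.000
Minimum mean = 3.000, attained e.g. along the cycle 0 → 1 → 0 with weight 6 and length 2. So λ(A) = 6/2 = 3.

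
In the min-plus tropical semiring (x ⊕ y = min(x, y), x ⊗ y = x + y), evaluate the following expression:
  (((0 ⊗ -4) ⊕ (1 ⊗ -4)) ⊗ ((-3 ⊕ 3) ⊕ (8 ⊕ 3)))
(((0 ⊗ -4) ⊕ (1 ⊗ -4)) ⊗ ((-3 ⊕ 3) ⊕ (8 ⊕ 3))) = -7

Expand innermost to outermost. Recall ⊕ takes the minimum of its arguments and ⊗ takes their sum. Working out the expression (((0 ⊗ -4) ⊕ (1 ⊗ -4)) ⊗ ((-3 ⊕ 3) ⊕ (8 ⊕ 3))) gives -7.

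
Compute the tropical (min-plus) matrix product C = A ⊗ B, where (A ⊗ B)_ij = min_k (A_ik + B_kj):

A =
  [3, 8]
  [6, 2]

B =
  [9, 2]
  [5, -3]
A ⊗ B =
  [12, 5]
  [7, -1]

Apply the min-plus product entry-by-entry:
  C[0][0] = min over k of (A[0][0] + B[0][0] = 3 + 9 = 12, A[0][1] + B[1][0] = 8 + 5 = 13) = 12 (attained at k = 0)
  C[0][1] = min over k of (A[0][0] + B[0][1] = 3 + 2 = 5, A[0][1] + B[1][1] = 8 + -3 = 5) = 5 (attained at k = 0)
  C[1][0] = min over k of (A[1][0] + B[0][0] = 6 + 9 = 15, A[1][1] + B[1][0] = 2 + 5 = 7) = 7 (attained at k = 1)
  C[1][1] = min over k of (A[1][0] + B[0][1] = 6 + 2 = 8, A[1][1] + B[1][1] = 2 + -3 = -1) = -1 (attained at k = 1)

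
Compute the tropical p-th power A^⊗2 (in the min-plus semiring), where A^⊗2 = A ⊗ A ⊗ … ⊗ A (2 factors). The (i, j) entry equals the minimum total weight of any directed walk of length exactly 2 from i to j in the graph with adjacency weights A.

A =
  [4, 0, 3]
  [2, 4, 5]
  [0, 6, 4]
A^⊗2 =
  [2, 4, 5]
  [5, 2, 5]
  [4, 0, 3]

Each entry (A^⊗2)_ij equals the minimum over all length-2 walks i = v_0 → v_1 → … → v_2 = j of Σ_t A[v_t][v_{t+1}]. For example, for (i, j) = (0, 2) we minimise over 3 possible intermediate vertex sequences; the minimum is 5, attained along the walk 0 → 1 → 2.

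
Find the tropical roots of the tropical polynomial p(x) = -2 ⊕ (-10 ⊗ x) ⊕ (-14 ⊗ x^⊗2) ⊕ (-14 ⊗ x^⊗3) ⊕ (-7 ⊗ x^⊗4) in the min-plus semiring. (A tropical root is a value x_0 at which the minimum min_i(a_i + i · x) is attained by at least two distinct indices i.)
Roots: {-7, 0, 4, 8}

Each tropical root is a break point of the lower envelope of the lines y = a_i + i · x (there are 5 lines, with slopes 0, 1, ..., 4). Only the lines that attain the minimum somewhere contribute to roots; other lines are dominated. Here the surviving (envelope) indices are i = 4, i = 3, i = 2, i = 1, i = 0.
Intersections between consecutive envelope lines give the roots: for adjacent envelope indices i < j the intersection is x = (a_i − a_j) / (j − i). Reading off the sorted break points: {-7, 0, 4, 8}.
Verification: at each break x_0, at least two indices attain the minimum of min_i(a_i + i · x_0).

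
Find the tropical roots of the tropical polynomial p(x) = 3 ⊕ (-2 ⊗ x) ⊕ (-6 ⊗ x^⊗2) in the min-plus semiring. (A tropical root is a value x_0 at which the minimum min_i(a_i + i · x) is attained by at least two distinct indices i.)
Roots: {4, 5}

Each tropical root is a break point of the lower envelope of the lines y = a_i + i · x (there are 3 lines, with slopes 0, 1, ..., 2). Only the lines that attain the minimum somewhere contribute to roots; other lines are dominated. Here the surviving (envelope) indices are i = 2, i = 1, i = 0.
Intersections between consecutive envelope lines give the roots: for adjacent envelope indices i < j the intersection is x = (a_i − a_j) / (j − i). Reading off the sorted break points: {4, 5}.
Verification: at each break x_0, at least two indices attain the minimum of min_i(a_i + i · x_0).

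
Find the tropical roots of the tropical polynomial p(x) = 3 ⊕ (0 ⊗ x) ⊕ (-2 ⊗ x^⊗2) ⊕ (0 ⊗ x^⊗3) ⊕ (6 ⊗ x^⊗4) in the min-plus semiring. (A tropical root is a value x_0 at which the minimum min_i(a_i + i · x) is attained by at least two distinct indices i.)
Roots: {-6, -2, 2, 3}

Each tropical root is a break point of the lower envelope of the lines y = a_i + i · x (there are 5 lines, with slopes 0, 1, ..., 4). Only the lines that attain the minimum somewhere contribute to roots; other lines are dominated. Here the surviving (envelope) indices are i = 4, i = 3, i = 2, i = 1, i = 0.
Intersections between consecutive envelope lines give the roots: for adjacent envelope indices i < j the intersection is x = (a_i − a_j) / (j − i). Reading off the sorted break points: {-6, -2, 2, 3}.
Verification: at each break x_0, at least two indices attain the minimum of min_i(a_i + i · x_0).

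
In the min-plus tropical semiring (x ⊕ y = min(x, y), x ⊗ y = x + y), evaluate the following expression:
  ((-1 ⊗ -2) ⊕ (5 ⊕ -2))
((-1 ⊗ -2) ⊕ (5 ⊕ -2)) = -3

Expand innermost to outermost. Recall ⊕ takes the minimum of its arguments and ⊗ takes their sum. Working out the expression ((-1 ⊗ -2) ⊕ (5 ⊕ -2)) gives -3.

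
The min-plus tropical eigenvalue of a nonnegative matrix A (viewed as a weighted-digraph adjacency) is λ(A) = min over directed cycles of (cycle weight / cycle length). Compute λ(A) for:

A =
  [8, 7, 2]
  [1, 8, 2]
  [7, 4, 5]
λ(A) = 7/3

Enumerate directed cycles and compute their means (weight / length). Sample:
  cycle 0 → 0: weight = 8, length = 1, mean = 8/1 ≈ 8.000
  cycle 1 → 1: weight = 8, length = 1, mean = 8/1 ≈ 8.000
  cycle 2 → 2: weight = 5, length = 1, mean = 5/1 ≈ 5.000
  cycle 0 → 1 → 0: weight = 8, length = 2, mean = 8/2 ≈ 4.000
  cycle 0 → 2 → 0: weight = 9, length = 2, mean = 9/2 ≈ 4.500
  cycle 1 → 0 → 1: weight = 8, length = 2, mean = 8/2 ≈ 4.000
Minimum mean = 2.333, attained e.g. along the cycle 0 → 2 → 1 → 0 with weight 7 and length 3. So λ(A) = 7/3 = 7/3.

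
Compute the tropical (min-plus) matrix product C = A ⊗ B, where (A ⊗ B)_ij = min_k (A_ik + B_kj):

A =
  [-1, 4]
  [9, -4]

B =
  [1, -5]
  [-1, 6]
A ⊗ B =
  [0, -6]
  [-5, 2]

Apply the min-plus product entry-by-entry:
  C[0][0] = min over k of (A[0][0] + B[0][0] = -1 + 1 = 0, A[0][1] + B[1][0] = 4 + -1 = 3) = 0 (attained at k = 0)
  C[0][1] = min over k of (A[0][0] + B[0][1] = -1 + -5 = -6, A[0][1] + B[1][1] = 4 + 6 = 10) = -6 (attained at k = 0)
  C[1][0] = min over k of (A[1][0] + B[0][0] = 9 + 1 = 10, A[1][1] + B[1][0] = -4 + -1 = -5) = -5 (attained at k = 1)
  C[1][1] = min over k of (A[1][0] + B[0][1] = 9 + -5 = 4, A[1][1] + B[1][1] = -4 + 6 = 2) = 2 (attained at k = 1)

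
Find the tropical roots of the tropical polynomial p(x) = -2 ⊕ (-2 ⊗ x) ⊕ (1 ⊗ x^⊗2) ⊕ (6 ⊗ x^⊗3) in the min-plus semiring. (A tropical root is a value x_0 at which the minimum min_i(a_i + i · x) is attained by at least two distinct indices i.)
Roots: {-5, -3, 0}

Each tropical root is a break point of the lower envelope of the lines y = a_i + i · x (there are 4 lines, with slopes 0, 1, ..., 3). Only the lines that attain the minimum somewhere contribute to roots; other lines are dominated. Here the surviving (envelope) indices are i = 3, i = 2, i = 1, i = 0.
Intersections between consecutive envelope lines give the roots: for adjacent envelope indices i < j the intersection is x = (a_i − a_j) / (j − i). Reading off the sorted break points: {-5, -3, 0}.
Verification: at each break x_0, at least two indices attain the minimum of min_i(a_i + i · x_0).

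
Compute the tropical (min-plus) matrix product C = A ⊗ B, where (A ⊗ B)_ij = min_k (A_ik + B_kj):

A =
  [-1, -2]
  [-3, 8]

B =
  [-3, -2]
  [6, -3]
A ⊗ B =
  [-4, -5]
  [-6, -5]

Apply the min-plus product entry-by-entry:
  C[0][0] = min over k of (A[0][0] + B[0][0] = -1 + -3 = -4, A[0][1] + B[1][0] = -2 + 6 = 4) = -4 (attained at k = 0)
  C[0][1] = min over k of (A[0][0] + B[0][1] = -1 + -2 = -3, A[0][1] + B[1][1] = -2 + -3 = -5) = -5 (attained at k = 1)
  C[1][0] = min over k of (A[1][0] + B[0][0] = -3 + -3 = -6, A[1][1] + B[1][0] = 8 + 6 = 14) = -6 (attained at k = 0)
  C[1][1] = min over k of (A[1][0] + B[0][1] = -3 + -2 = -5, A[1][1] + B[1][1] = 8 + -3 = 5) = -5 (attained at k = 0)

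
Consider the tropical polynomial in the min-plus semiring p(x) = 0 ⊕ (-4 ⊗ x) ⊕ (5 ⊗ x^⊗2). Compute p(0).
p(0) = -4

A tropical monomial a ⊗ x^⊗i evaluates to a + i · x. Evaluating each term at x = 0:
  Term 0 contributes 0 + 0 · 0 = 0
  Term 1 contributes -4 + 1 · 0 = -4
  Term 2 contributes 5 + 2 · 0 = 5
p(0) = ⊕ of these = min[0, -4, 5] = -4.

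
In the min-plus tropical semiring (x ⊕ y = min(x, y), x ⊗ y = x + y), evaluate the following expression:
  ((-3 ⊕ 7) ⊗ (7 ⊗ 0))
((-3 ⊕ 7) ⊗ (7 ⊗ 0)) = 4

Expand innermost to outermost. Recall ⊕ takes the minimum of its arguments and ⊗ takes their sum. Working out the expression ((-3 ⊕ 7) ⊗ (7 ⊗ 0)) gives 4.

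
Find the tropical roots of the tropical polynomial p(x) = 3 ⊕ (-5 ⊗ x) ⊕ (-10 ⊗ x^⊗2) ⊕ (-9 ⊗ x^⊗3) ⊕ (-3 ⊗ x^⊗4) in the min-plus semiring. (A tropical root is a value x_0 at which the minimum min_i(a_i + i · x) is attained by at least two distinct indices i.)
Roots: {-6, -1, 5, 8}

Each tropical root is a break point of the lower envelope of the lines y = a_i + i · x (there are 5 lines, with slopes 0, 1, ..., 4). Only the lines that attain the minimum somewhere contribute to roots; other lines are dominated. Here the surviving (envelope) indices are i = 4, i = 3, i = 2, i = 1, i = 0.
Intersections between consecutive envelope lines give the roots: for adjacent envelope indices i < j the intersection is x = (a_i − a_j) / (j − i). Reading off the sorted break points: {-6, -1, 5, 8}.
Verification: at each break x_0, at least two indices attain the minimum of min_i(a_i + i · x_0).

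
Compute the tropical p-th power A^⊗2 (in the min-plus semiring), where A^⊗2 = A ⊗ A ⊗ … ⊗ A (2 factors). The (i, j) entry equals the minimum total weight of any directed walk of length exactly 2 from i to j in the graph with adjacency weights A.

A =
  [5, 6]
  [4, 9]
A^⊗2 =
  [10, 11]
  [9, 10]

Each entry (A^⊗2)_ij equals the minimum over all length-2 walks i = v_0 → v_1 → … → v_2 = j of Σ_t A[v_t][v_{t+1}]. For example, for (i, j) = (0, 1) we minimise over 2 possible intermediate vertex sequences; the minimum is 11, attained along the walk 0 → 0 → 1.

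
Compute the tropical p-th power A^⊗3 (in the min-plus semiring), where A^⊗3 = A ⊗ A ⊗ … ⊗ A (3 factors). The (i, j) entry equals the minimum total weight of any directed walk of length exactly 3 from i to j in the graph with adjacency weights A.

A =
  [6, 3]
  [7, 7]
A^⊗3 =
  [16, 13]
  [17, 16]

Each entry (A^⊗3)_ij equals the minimum over all length-3 walks i = v_0 → v_1 → … → v_3 = j of Σ_t A[v_t][v_{t+1}]. For example, for (i, j) = (0, 1) we minimise over 4 possible intermediate vertex sequences; the minimum is 13, attained along the walk 0 → 1 → 0 → 1.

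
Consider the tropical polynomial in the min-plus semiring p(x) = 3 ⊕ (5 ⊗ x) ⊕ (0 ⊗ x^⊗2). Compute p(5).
p(5) = 3

A tropical monomial a ⊗ x^⊗i evaluates to a + i · x. Evaluating each term at x = 5:
  Term 0 contributes 3 + 0 · 5 = 3
  Term 1 contributes 5 + 1 · 5 = 10
  Term 2 contributes 0 + 2 · 5 = 10
p(5) = ⊕ of these = min[3, 10, 10] = 3.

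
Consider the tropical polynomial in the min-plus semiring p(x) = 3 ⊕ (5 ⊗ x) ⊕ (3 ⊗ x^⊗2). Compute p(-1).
p(-1) = 1

A tropical monomial a ⊗ x^⊗i evaluates to a + i · x. Evaluating each term at x = -1:
  Term 0 contributes 3 + 0 · -1 = 3
  Term 1 contributes 5 + 1 · -1 = 4
  Term 2 contributes 3 + 2 · -1 = 1
p(-1) = ⊕ of these = min[3, 4, 1] = 1.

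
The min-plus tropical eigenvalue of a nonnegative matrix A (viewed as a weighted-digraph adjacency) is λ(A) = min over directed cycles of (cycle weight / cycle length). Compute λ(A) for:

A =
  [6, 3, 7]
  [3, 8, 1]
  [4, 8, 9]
λ(A) = 8/3

Enumerate directed cycles and compute their means (weight / length). Sample:
  cycle 0 → 0: weight = 6, length = 1, mean = 6/1 ≈ 6.000
  cycle 1 → 1: weight = 8, length = 1, mean = 8/1 ≈ 8.000
  cycle 2 → 2: weight = 9, length = 1, mean = 9/1 ≈ 9.000
  cycle 0 → 1 → 0: weight = 6, length = 2, mean = 6/2 ≈ 3.000
  cycle 0 → 2 → 0: weight = 11, length = 2, mean = 11/2 ≈ 5.500
  cycle 1 → 0 → 1: weight = 6, length = 2, mean = 6/2 ≈ 3.000
Minimum mean = 2.667, attained e.g. along the cycle 0 → 1 → 2 → 0 with weight 8 and length 3. So λ(A) = 8/3 = 8/3.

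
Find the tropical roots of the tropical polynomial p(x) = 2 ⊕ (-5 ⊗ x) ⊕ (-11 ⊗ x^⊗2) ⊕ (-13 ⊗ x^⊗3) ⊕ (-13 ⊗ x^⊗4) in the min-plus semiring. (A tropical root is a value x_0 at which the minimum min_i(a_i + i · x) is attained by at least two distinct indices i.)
Roots: {0, 2, 6, 7}

Each tropical root is a break point of the lower envelope of the lines y = a_i + i · x (there are 5 lines, with slopes 0, 1, ..., 4). Only the lines that attain the minimum somewhere contribute to roots; other lines are dominated. Here the surviving (envelope) indices are i = 4, i = 3, i = 2, i = 1, i = 0.
Intersections between consecutive envelope lines give the roots: for adjacent envelope indices i < j the intersection is x = (a_i − a_j) / (j − i). Reading off the sorted break points: {0, 2, 6, 7}.
Verification: at each break x_0, at least two indices attain the minimum of min_i(a_i + i · x_0).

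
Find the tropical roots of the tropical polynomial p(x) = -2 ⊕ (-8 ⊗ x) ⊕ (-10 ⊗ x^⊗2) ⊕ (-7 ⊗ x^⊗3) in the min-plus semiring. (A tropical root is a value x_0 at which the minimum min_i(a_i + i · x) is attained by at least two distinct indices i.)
Roots: {-3, 2, 6}

Each tropical root is a break point of the lower envelope of the lines y = a_i + i · x (there are 4 lines, with slopes 0, 1, ..., 3). Only the lines that attain the minimum somewhere contribute to roots; other lines are dominated. Here the surviving (envelope) indices are i = 3, i = 2, i = 1, i = 0.
Intersections between consecutive envelope lines give the roots: for adjacent envelope indices i < j the intersection is x = (a_i − a_j) / (j − i). Reading off the sorted break points: {-3, 2, 6}.
Verification: at each break x_0, at least two indices attain the minimum of min_i(a_i + i · x_0).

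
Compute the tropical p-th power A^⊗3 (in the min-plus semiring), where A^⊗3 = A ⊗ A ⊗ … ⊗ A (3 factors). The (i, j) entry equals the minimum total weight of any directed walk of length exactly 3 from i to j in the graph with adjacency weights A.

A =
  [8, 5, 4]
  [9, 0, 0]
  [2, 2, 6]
A^⊗3 =
  [7, 5, 5]
  [2, 0, 0]
  [4, 2, 2]

Each entry (A^⊗3)_ij equals the minimum over all length-3 walks i = v_0 → v_1 → … → v_3 = j of Σ_t A[v_t][v_{t+1}]. For example, for (i, j) = (0, 2) we minimise over 9 possible intermediate vertex sequences; the minimum is 5, attained along the walk 0 → 1 → 1 → 2.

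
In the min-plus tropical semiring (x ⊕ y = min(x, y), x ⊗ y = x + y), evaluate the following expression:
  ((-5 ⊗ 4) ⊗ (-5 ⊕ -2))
((-5 ⊗ 4) ⊗ (-5 ⊕ -2)) = -6

Expand innermost to outermost. Recall ⊕ takes the minimum of its arguments and ⊗ takes their sum. Working out the expression ((-5 ⊗ 4) ⊗ (-5 ⊕ -2)) gives -6.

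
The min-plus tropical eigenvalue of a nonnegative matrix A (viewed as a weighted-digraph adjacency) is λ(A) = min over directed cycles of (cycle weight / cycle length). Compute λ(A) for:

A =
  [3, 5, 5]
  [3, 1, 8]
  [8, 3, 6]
λ(A) = 1

Enumerate directed cycles and compute their means (weight / length). Sample:
  cycle 0 → 0: weight = 3, length = 1, mean = 3/1 ≈ 3.000
  cycle 1 → 1: weight = 1, length = 1, mean = 1/1 ≈ 1.000
  cycle 2 → 2: weight = 6, length = 1, mean = 6/1 ≈ 6.000
  cycle 0 → 1 → 0: weight = 8, length = 2, mean = 8/2 ≈ 4.000
  cycle 0 → 2 → 0: weight = 13, length = 2, mean = 13/2 ≈ 6.500
  cycle 1 → 0 → 1: weight = 8, length = 2, mean = 8/2 ≈ 4.000
Minimum mean = 1.000, attained e.g. along the cycle 1 → 1 with weight 1 and length 1. So λ(A) = 1/1 = 1.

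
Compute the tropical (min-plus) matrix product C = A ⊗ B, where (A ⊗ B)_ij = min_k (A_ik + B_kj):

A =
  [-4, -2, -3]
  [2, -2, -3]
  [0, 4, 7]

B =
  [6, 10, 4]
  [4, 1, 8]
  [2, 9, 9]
A ⊗ B =
  [-1, -1, 0]
  [-1, -1, 6]
  [6, 5, 4]

Apply the min-plus product entry-by-entry:
  C[0][0] = min over k of (A[0][0] + B[0][0] = -4 + 6 = 2, A[0][1] + B[1][0] = -2 + 4 = 2, A[0][2] + B[2][0] = -3 + 2 = -1) = -1 (attained at k = 2)
  C[0][1] = min over k of (A[0][0] + B[0][1] = -4 + 10 = 6, A[0][1] + B[1][1] = -2 + 1 = -1, A[0][2] + B[2][1] = -3 + 9 = 6) = -1 (attained at k = 1)
  C[0][2] = min over k of (A[0][0] + B[0][2] = -4 + 4 = 0, A[0][1] + B[1][2] = -2 + 8 = 6, A[0][2] + B[2][2] = -3 + 9 = 6) = 0 (attained at k = 0)
  C[1][0] = min over k of (A[1][0] + B[0][0] = 2 + 6 = 8, A[1][1] + B[1][0] = -2 + 4 = 2, A[1][2] + B[2][0] = -3 + 2 = -1) = -1 (attained at k = 2)
  C[1][1] = min over k of (A[1][0] + B[0][1] = 2 + 10 = 12, A[1][1] + B[1][1] = -2 + 1 = -1, A[1][2] + B[2][1] = -3 + 9 = 6) = -1 (attained at k = 1)
  C[1][2] = min over k of (A[1][0] + B[0][2] = 2 + 4 = 6, A[1][1] + B[1][2] = -2 + 8 = 6, A[1][2] + B[2][2] = -3 + 9 = 6) = 6 (attained at k = 0)
  C[2][0] = min over k of (A[2][0] + B[0][0] = 0 + 6 = 6, A[2][1] + B[1][0] = 4 + 4 = 8, A[2][2] + B[2][0] = 7 + 2 = 9) = 6 (attained at k = 0)
  C[2][1] = min over k of (A[2][0] + B[0][1] = 0 + 10 = 10, A[2][1] + B[1][1] = 4 + 1 = 5, A[2][2] + B[2][1] = 7 + 9 = 16) = 5 (attained at k = 1)
  C[2][2] = min over k of (A[2][0] + B[0][2] = 0 + 4 = 4, A[2][1] + B[1][2] = 4 + 8 = 12, A[2][2] + B[2][2] = 7 + 9 = 16) = 4 (attained at k = 0)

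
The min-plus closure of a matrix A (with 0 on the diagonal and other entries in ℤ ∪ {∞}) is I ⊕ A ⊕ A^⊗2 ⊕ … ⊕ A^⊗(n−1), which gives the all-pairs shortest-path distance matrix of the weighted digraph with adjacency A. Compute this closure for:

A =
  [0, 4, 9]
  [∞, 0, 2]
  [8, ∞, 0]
Closure =
  [0, 4, 6]
  [10, 0, 2]
  [8, 12, 0]

This is the Floyd-Warshall all-pairs shortest-path computation. For each intermediate vertex k = 0, 1, …, 2, update dist[i][j] ← min(dist[i][j], dist[i][k] + dist[k][j]). The final matrix gives, for each (i, j), the minimum total weight of any directed path from i to j (possibly empty when i = j).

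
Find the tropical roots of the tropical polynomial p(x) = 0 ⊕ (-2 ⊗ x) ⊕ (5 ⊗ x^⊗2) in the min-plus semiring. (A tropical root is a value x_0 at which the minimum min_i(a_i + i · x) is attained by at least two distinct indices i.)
Roots: {-7, 2}

Each tropical root is a break point of the lower envelope of the lines y = a_i + i · x (there are 3 lines, with slopes 0, 1, ..., 2). Only the lines that attain the minimum somewhere contribute to roots; other lines are dominated. Here the surviving (envelope) indices are i = 2, i = 1, i = 0.
Intersections between consecutive envelope lines give the roots: for adjacent envelope indices i < j the intersection is x = (a_i − a_j) / (j − i). Reading off the sorted break points: {-7, 2}.
Verification: at each break x_0, at least two indices attain the minimum of min_i(a_i + i · x_0).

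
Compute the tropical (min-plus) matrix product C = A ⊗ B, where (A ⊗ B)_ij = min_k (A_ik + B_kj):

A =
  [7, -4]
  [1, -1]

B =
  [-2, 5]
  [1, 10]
A ⊗ B =
  [-3, 6]
  [-1, 6]

Apply the min-plus product entry-by-entry:
  C[0][0] = min over k of (A[0][0] + B[0][0] = 7 + -2 = 5, A[0][1] + B[1][0] = -4 + 1 = -3) = -3 (attained at k = 1)
  C[0][1] = min over k of (A[0][0] + B[0][1] = 7 + 5 = 12, A[0][1] + B[1][1] = -4 + 10 = 6) = 6 (attained at k = 1)
  C[1][0] = min over k of (A[1][0] + B[0][0] = 1 + -2 = -1, A[1][1] + B[1][0] = -1 + 1 = 0) = -1 (attained at k = 0)
  C[1][1] = min over k of (A[1][0] + B[0][1] = 1 + 5 = 6, A[1][1] + B[1][1] = -1 + 10 = 9) = 6 (attained at k = 0)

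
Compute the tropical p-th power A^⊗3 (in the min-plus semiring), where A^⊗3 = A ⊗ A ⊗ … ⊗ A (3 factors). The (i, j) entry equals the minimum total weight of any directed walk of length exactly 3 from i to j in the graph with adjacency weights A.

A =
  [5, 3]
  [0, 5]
A^⊗3 =
  [8, 6]
  [3, 8]

Each entry (A^⊗3)_ij equals the minimum over all length-3 walks i = v_0 → v_1 → … → v_3 = j of Σ_t A[v_t][v_{t+1}]. For example, for (i, j) = (0, 1) we minimise over 4 possible intermediate vertex sequences; the minimum is 6, attained along the walk 0 → 1 → 0 → 1.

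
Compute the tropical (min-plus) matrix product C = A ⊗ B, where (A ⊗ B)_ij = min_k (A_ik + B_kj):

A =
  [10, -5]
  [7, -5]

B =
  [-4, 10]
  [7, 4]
A ⊗ B =
  [2, -1]
  [2, -1]

Apply the min-plus product entry-by-entry:
  C[0][0] = min over k of (A[0][0] + B[0][0] = 10 + -4 = 6, A[0][1] + B[1][0] = -5 + 7 = 2) = 2 (attained at k = 1)
  C[0][1] = min over k of (A[0][0] + B[0][1] = 10 + 10 = 20, A[0][1] + B[1][1] = -5 + 4 = -1) = -1 (attained at k = 1)
  C[1][0] = min over k of (A[1][0] + B[0][0] = 7 + -4 = 3, A[1][1] + B[1][0] = -5 + 7 = 2) = 2 (attained at k = 1)
  C[1][1] = min over k of (A[1][0] + B[0][1] = 7 + 10 = 17, A[1][1] + B[1][1] = -5 + 4 = -1) = -1 (attained at k = 1)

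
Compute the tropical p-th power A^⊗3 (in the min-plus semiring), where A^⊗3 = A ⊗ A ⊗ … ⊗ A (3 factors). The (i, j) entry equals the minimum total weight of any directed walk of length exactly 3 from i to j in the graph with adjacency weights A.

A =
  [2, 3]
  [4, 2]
A^⊗3 =
  [6, 7]
  [8, 6]

Each entry (A^⊗3)_ij equals the minimum over all length-3 walks i = v_0 → v_1 → … → v_3 = j of Σ_t A[v_t][v_{t+1}]. For example, for (i, j) = (0, 1) we minimise over 4 possible intermediate vertex sequences; the minimum is 7, attained along the walk 0 → 0 → 0 → 1.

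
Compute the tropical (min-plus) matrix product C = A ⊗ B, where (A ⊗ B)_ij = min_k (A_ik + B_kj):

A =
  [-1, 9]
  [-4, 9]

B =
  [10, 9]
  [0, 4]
A ⊗ B =
  [9, 8]
  [6, 5]

Apply the min-plus product entry-by-entry:
  C[0][0] = min over k of (A[0][0] + B[0][0] = -1 + 10 = 9, A[0][1] + B[1][0] = 9 + 0 = 9) = 9 (attained at k = 0)
  C[0][1] = min over k of (A[0][0] + B[0][1] = -1 + 9 = 8, A[0][1] + B[1][1] = 9 + 4 = 13) = 8 (attained at k = 0)
  C[1][0] = min over k of (A[1][0] + B[0][0] = -4 + 10 = 6, A[1][1] + B[1][0] = 9 + 0 = 9) = 6 (attained at k = 0)
  C[1][1] = min over k of (A[1][0] + B[0][1] = -4 + 9 = 5, A[1][1] + B[1][1] = 9 + 4 = 13) = 5 (attained at k = 0)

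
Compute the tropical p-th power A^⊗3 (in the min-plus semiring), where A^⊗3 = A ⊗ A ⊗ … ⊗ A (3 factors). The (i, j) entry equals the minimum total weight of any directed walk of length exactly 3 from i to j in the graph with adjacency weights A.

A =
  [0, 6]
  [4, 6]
A^⊗3 =
  [0, 6]
  [4, 10]

Each entry (A^⊗3)_ij equals the minimum over all length-3 walks i = v_0 → v_1 → … → v_3 = j of Σ_t A[v_t][v_{t+1}]. For example, for (i, j) = (0, 1) we minimise over 4 possible intermediate vertex sequences; the minimum is 6, attained along the walk 0 → 0 → 0 → 1.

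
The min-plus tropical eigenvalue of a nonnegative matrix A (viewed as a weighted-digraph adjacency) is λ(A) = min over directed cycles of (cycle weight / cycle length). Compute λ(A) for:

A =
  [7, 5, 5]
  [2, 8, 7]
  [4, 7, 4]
λ(A) = 7/2

Enumerate directed cycles and compute their means (weight / length). Sample:
  cycle 0 → 0: weight = 7, length = 1, mean = 7/1 ≈ 7.000
  cycle 1 → 1: weight = 8, length = 1, mean = 8/1 ≈ 8.000
  cycle 2 → 2: weight = 4, length = 1, mean = 4/1 ≈ 4.000
  cycle 0 → 1 → 0: weight = 7, length = 2, mean = 7/2 ≈ 3.500
  cycle 0 → 2 → 0: weight = 9, length = 2, mean = 9/2 ≈ 4.500
  cycle 1 → 0 → 1: weight = 7, length = 2, mean = 7/2 ≈ 3.500
Minimum mean = 3.500, attained e.g. along the cycle 0 → 1 → 0 with weight 7 and length 2. So λ(A) = 7/2 = 7/2.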